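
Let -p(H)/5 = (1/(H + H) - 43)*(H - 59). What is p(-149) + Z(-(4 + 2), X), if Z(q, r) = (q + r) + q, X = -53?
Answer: -6673485/149 ≈ -44789.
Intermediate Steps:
p(H) = -5*(-59 + H)*(-43 + 1/(2*H)) (p(H) = -5*(1/(H + H) - 43)*(H - 59) = -5*(1/(2*H) - 43)*(-59 + H) = -5*(-43 + 1/(2*H))*(-59 + H) = -5*(-59 + H)*(-43 + 1/(2*H)))
Z(q, r) = r + 2*q
p(-149) + Z(-(4 + 2), X) = (-25375/2 + 215*(-149) + (295/2)/(-149)) + (-53 + 2*(-(4 + 2))) = (-25375/2 - 32035 + (295/2)*(-1/149)) + (-53 + 2*(-1*6)) = (-25375/2 - 32035 - 295/298) + (-53 + 2*(-6)) = -6663800/149 + (-53 - 12) = -6663800/149 - 65 = -6673485/149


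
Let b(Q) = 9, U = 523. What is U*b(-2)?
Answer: 4707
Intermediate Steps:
U*b(-2) = 523*9 = 4707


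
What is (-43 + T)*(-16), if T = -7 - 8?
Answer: 928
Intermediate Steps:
T = -15
(-43 + T)*(-16) = (-43 - 15)*(-16) = -58*(-16) = 928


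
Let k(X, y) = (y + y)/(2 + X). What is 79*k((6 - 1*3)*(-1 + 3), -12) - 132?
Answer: -369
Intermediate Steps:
k(X, y) = 2*y/(2 + X) (k(X, y) = (2*y)/(2 + X) = 2*y/(2 + X))
79*k((6 - 1*3)*(-1 + 3), -12) - 132 = 79*(2*(-12)/(2 + (6 - 1*3)*(-1 + 3))) - 132 = 79*(2*(-12)/(2 + (6 - 3)*2)) - 132 = 79*(2*(-12)/(2 + 3*2)) - 132 = 79*(2*(-12)/(2 + 6)) - 132 = 79*(2*(-12)/8) - 132 = 79*(2*(-12)*(⅛)) - 132 = 79*(-3) - 132 = -237 - 132 = -369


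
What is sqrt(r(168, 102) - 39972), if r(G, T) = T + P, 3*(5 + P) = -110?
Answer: I*sqrt(359205)/3 ≈ 199.78*I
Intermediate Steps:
P = -125/3 (P = -5 + (1/3)*(-110) = -5 - 110/3 = -125/3 ≈ -41.667)
r(G, T) = -125/3 + T (r(G, T) = T - 125/3 = -125/3 + T)
sqrt(r(168, 102) - 39972) = sqrt((-125/3 + 102) - 39972) = sqrt(181/3 - 39972) = sqrt(-119735/3) = I*sqrt(359205)/3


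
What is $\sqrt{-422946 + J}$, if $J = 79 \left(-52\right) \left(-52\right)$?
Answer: $11 i \sqrt{1730} \approx 457.53 i$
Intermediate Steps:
$J = 213616$ ($J = \left(-4108\right) \left(-52\right) = 213616$)
$\sqrt{-422946 + J} = \sqrt{-422946 + 213616} = \sqrt{-209330} = 11 i \sqrt{1730}$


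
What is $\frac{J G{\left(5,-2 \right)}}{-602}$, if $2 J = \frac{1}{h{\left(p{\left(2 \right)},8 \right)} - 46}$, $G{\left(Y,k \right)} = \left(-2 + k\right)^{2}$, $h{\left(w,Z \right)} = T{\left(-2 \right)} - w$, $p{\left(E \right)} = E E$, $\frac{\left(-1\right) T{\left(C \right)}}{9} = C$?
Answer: $\frac{1}{2408} \approx 0.00041528$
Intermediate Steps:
$T{\left(C \right)} = - 9 C$
$p{\left(E \right)} = E^{2}$
$h{\left(w,Z \right)} = 18 - w$ ($h{\left(w,Z \right)} = \left(-9\right) \left(-2\right) - w = 18 - w$)
$J = - \frac{1}{64}$ ($J = \frac{1}{2 \left(\left(18 - 2^{2}\right) - 46\right)} = \frac{1}{2 \left(\left(18 - 4\right) - 46\right)} = \frac{1}{2 \left(14 - 46\right)} = \frac{1}{2 \left(-32\right)} = \frac{1}{2} \left(- \frac{1}{32}\right) = - \frac{1}{64} \approx -0.015625$)
$\frac{J G{\left(5,-2 \right)}}{-602} = \frac{\left(- \frac{1}{64}\right) \left(-2 - 2\right)^{2}}{-602} = - \frac{\left(-4\right)^{2}}{64} \left(- \frac{1}{602}\right) = \left(- \frac{1}{64}\right) 16 \left(- \frac{1}{602}\right) = \left(- \frac{1}{4}\right) \left(- \frac{1}{602}\right) = \frac{1}{2408}$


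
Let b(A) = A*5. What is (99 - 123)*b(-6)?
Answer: 720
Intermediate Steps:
b(A) = 5*A
(99 - 123)*b(-6) = (99 - 123)*(5*(-6)) = -24*(-30) = 720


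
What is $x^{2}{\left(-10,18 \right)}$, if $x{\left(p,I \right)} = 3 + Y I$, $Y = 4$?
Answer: $5625$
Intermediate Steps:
$x{\left(p,I \right)} = 3 + 4 I$
$x^{2}{\left(-10,18 \right)} = \left(3 + 4 \cdot 18\right)^{2} = \left(3 + 72\right)^{2} = 75^{2} = 5625$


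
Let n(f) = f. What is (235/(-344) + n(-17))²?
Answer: 37002889/118336 ≈ 312.69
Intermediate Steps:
(235/(-344) + n(-17))² = (235/(-344) - 17)² = (235*(-1/344) - 17)² = (-235/344 - 17)² = (-6083/344)² = 37002889/118336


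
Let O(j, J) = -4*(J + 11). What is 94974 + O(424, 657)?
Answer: 92302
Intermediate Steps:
O(j, J) = -44 - 4*J (O(j, J) = -4*(11 + J) = -44 - 4*J)
94974 + O(424, 657) = 94974 + (-44 - 4*657) = 94974 + (-44 - 2628) = 94974 - 2672 = 92302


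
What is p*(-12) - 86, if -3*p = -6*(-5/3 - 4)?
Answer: 50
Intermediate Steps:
p = -34/3 (p = -(-2)*(-5/3 - 4) = -(-2)*(-17)/3 = -⅓*34 = -34/3 ≈ -11.333)
p*(-12) - 86 = -34/3*(-12) - 86 = 136 - 86 = 50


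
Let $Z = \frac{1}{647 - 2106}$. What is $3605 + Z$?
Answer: $\frac{5259694}{1459} \approx 3605.0$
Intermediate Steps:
$Z = - \frac{1}{1459}$ ($Z = \frac{1}{-1459} = - \frac{1}{1459} \approx -0.0006854$)
$3605 + Z = 3605 - \frac{1}{1459} = \frac{5259694}{1459}$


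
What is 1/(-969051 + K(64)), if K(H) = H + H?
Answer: -1/968923 ≈ -1.0321e-6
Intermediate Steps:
K(H) = 2*H
1/(-969051 + K(64)) = 1/(-969051 + 2*64) = 1/(-969051 + 128) = 1/(-968923) = -1/968923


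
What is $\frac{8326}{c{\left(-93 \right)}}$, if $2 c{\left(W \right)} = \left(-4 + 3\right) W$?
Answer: $\frac{16652}{93} \approx 179.05$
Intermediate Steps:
$c{\left(W \right)} = - \frac{W}{2}$ ($c{\left(W \right)} = \frac{\left(-4 + 3\right) W}{2} = \frac{\left(-1\right) W}{2} = - \frac{W}{2}$)
$\frac{8326}{c{\left(-93 \right)}} = \frac{8326}{\left(- \frac{1}{2}\right) \left(-93\right)} = \frac{8326}{\frac{93}{2}} = 8326 \cdot \frac{2}{93} = \frac{16652}{93}$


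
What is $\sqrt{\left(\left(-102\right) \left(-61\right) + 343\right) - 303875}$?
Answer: $i \sqrt{297310} \approx 545.26 i$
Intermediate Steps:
$\sqrt{\left(\left(-102\right) \left(-61\right) + 343\right) - 303875} = \sqrt{\left(6222 + 343\right) - 303875} = \sqrt{6565 - 303875} = \sqrt{-297310} = i \sqrt{297310}$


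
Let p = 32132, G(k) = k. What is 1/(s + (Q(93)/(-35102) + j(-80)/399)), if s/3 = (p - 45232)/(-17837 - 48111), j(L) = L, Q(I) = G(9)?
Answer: 230911942926/91248644113 ≈ 2.5306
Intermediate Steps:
Q(I) = 9
s = 9825/16487 (s = 3*((32132 - 45232)/(-17837 - 48111)) = 3*(-13100/(-65948)) = 3*(-13100*(-1/65948)) = 3*(3275/16487) = 9825/16487 ≈ 0.59592)
1/(s + (Q(93)/(-35102) + j(-80)/399)) = 1/(9825/16487 + (9/(-35102) - 80/399)) = 1/(9825/16487 + (9*(-1/35102) - 80*1/399)) = 1/(9825/16487 + (-9/35102 - 80/399)) = 1/(9825/16487 - 2811751/14005698) = 1/(91248644113/230911942926) = 230911942926/91248644113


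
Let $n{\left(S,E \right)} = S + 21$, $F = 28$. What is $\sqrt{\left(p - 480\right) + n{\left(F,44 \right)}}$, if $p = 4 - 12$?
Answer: $i \sqrt{439} \approx 20.952 i$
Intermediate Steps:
$p = -8$
$n{\left(S,E \right)} = 21 + S$
$\sqrt{\left(p - 480\right) + n{\left(F,44 \right)}} = \sqrt{\left(-8 - 480\right) + \left(21 + 28\right)} = \sqrt{\left(-8 - 480\right) + 49} = \sqrt{-488 + 49} = \sqrt{-439} = i \sqrt{439}$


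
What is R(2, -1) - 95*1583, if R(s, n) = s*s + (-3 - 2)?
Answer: -150386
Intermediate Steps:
R(s, n) = -5 + s**2 (R(s, n) = s**2 - 5 = -5 + s**2)
R(2, -1) - 95*1583 = (-5 + 2**2) - 95*1583 = (-5 + 4) - 150385 = -1 - 150385 = -150386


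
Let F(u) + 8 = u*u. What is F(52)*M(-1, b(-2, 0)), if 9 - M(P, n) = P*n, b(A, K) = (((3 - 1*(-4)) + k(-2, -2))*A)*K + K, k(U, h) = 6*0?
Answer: 24264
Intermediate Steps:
k(U, h) = 0
F(u) = -8 + u**2 (F(u) = -8 + u*u = -8 + u**2)
b(A, K) = K + 7*A*K (b(A, K) = (((3 - 1*(-4)) + 0)*A)*K + K = (((3 + 4) + 0)*A)*K + K = ((7 + 0)*A)*K + K = (7*A)*K + K = 7*A*K + K = K + 7*A*K)
M(P, n) = 9 - P*n
F(52)*M(-1, b(-2, 0)) = (-8 + 52**2)*(9 - 1*(-1)*0*(1 + 7*(-2))) = (-8 + 2704)*(9 - 1*(-1)*0*(1 - 14)) = 2696*(9 - 1*(-1)*0*(-13)) = 2696*(9 - 1*(-1)*0) = 2696*(9 + 0) = 2696*9 = 24264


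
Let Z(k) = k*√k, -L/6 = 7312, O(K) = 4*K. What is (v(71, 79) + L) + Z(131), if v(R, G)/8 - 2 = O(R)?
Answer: -41584 + 131*√131 ≈ -40085.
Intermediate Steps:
v(R, G) = 16 + 32*R (v(R, G) = 16 + 8*(4*R) = 16 + 32*R)
L = -43872 (L = -6*7312 = -43872)
Z(k) = k^(3/2)
(v(71, 79) + L) + Z(131) = ((16 + 32*71) - 43872) + 131^(3/2) = ((16 + 2272) - 43872) + 131*√131 = (2288 - 43872) + 131*√131 = -41584 + 131*√131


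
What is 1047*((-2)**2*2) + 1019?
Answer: 9395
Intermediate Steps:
1047*((-2)**2*2) + 1019 = 1047*(4*2) + 1019 = 1047*8 + 1019 = 8376 + 1019 = 9395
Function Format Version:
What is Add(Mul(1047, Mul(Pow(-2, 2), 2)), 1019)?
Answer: 9395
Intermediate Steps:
Add(Mul(1047, Mul(Pow(-2, 2), 2)), 1019) = Add(Mul(1047, Mul(4, 2)), 1019) = Add(Mul(1047, 8), 1019) = Add(8376, 1019) = 9395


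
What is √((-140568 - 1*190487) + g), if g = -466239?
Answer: I*√797294 ≈ 892.91*I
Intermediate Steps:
√((-140568 - 1*190487) + g) = √((-140568 - 1*190487) - 466239) = √((-140568 - 190487) - 466239) = √(-331055 - 466239) = √(-797294) = I*√797294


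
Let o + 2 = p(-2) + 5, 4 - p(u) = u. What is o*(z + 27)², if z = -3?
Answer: 5184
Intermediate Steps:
p(u) = 4 - u
o = 9 (o = -2 + ((4 - 1*(-2)) + 5) = -2 + ((4 + 2) + 5) = -2 + (6 + 5) = -2 + 11 = 9)
o*(z + 27)² = 9*(-3 + 27)² = 9*24² = 9*576 = 5184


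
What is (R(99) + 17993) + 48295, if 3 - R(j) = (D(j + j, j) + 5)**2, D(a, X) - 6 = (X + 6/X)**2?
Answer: -114375862866589/1185921 ≈ -9.6445e+7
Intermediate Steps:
D(a, X) = 6 + (X + 6/X)**2
R(j) = 3 - (23 + j**2 + 36/j**2)**2 (R(j) = 3 - ((18 + j**2 + 36/j**2) + 5)**2 = 3 - (23 + j**2 + 36/j**2)**2)
(R(99) + 17993) + 48295 = ((3 - 1*(36 + 99**4 + 23*99**2)**2/99**4) + 17993) + 48295 = ((3 - 1*1/96059601*(36 + 96059601 + 23*9801)**2) + 17993) + 48295 = ((3 - 1*1/96059601*(36 + 96059601 + 225423)**2) + 17993) + 48295 = ((3 - 1*1/96059601*96285060**2) + 17993) + 48295 = ((3 - 1*1/96059601*9270812779203600) + 17993) + 48295 = ((3 - 114454478755600/1185921) + 17993) + 48295 = (-114454475197837/1185921 + 17993) + 48295 = -114433136921284/1185921 + 48295 = -114375862866589/1185921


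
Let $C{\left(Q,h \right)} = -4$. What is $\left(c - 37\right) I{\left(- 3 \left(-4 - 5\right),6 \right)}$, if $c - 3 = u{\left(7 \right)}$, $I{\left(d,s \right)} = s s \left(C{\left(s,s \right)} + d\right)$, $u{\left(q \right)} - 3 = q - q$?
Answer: $-25668$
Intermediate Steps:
$u{\left(q \right)} = 3$ ($u{\left(q \right)} = 3 + \left(q - q\right) = 3 + 0 = 3$)
$I{\left(d,s \right)} = s^{2} \left(-4 + d\right)$ ($I{\left(d,s \right)} = s s \left(-4 + d\right) = s^{2} \left(-4 + d\right)$)
$c = 6$ ($c = 3 + 3 = 6$)
$\left(c - 37\right) I{\left(- 3 \left(-4 - 5\right),6 \right)} = \left(6 - 37\right) 6^{2} \left(-4 - 3 \left(-4 - 5\right)\right) = - 31 \cdot 36 \left(-4 - -27\right) = - 31 \cdot 36 \left(-4 + 27\right) = - 31 \cdot 36 \cdot 23 = \left(-31\right) 828 = -25668$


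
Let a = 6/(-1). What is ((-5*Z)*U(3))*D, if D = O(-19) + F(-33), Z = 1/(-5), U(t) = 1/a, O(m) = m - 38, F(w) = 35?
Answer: 11/3 ≈ 3.6667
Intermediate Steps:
O(m) = -38 + m
a = -6 (a = 6*(-1) = -6)
U(t) = -⅙ (U(t) = 1/(-6) = -⅙)
Z = -⅕ ≈ -0.20000
D = -22 (D = (-38 - 19) + 35 = -57 + 35 = -22)
((-5*Z)*U(3))*D = (-5*(-⅕)*(-⅙))*(-22) = (1*(-⅙))*(-22) = -⅙*(-22) = 11/3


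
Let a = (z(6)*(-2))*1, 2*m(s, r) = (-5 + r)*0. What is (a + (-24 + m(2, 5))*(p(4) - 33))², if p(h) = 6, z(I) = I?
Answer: 404496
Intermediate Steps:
m(s, r) = 0 (m(s, r) = ((-5 + r)*0)/2 = (½)*0 = 0)
a = -12 (a = (6*(-2))*1 = -12*1 = -12)
(a + (-24 + m(2, 5))*(p(4) - 33))² = (-12 + (-24 + 0)*(6 - 33))² = (-12 - 24*(-27))² = (-12 + 648)² = 636² = 404496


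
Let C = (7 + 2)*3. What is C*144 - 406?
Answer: 3482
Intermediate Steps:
C = 27 (C = 9*3 = 27)
C*144 - 406 = 27*144 - 406 = 3888 - 406 = 3482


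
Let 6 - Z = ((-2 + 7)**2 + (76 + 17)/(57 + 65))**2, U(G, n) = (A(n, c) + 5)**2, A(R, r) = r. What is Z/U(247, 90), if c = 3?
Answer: -9789145/952576 ≈ -10.276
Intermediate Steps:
U(G, n) = 64 (U(G, n) = (3 + 5)**2 = 8**2 = 64)
Z = -9789145/14884 (Z = 6 - ((-2 + 7)**2 + (76 + 17)/(57 + 65))**2 = 6 - (5**2 + 93/122)**2 = 6 - (25 + 93*(1/122))**2 = 6 - (25 + 93/122)**2 = 6 - (3143/122)**2 = 6 - 1*9878449/14884 = 6 - 9878449/14884 = -9789145/14884 ≈ -657.70)
Z/U(247, 90) = -9789145/14884/64 = -9789145/14884*1/64 = -9789145/952576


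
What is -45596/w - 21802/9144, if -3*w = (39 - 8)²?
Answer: 614918875/4393692 ≈ 139.95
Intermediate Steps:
w = -961/3 (w = -(39 - 8)²/3 = -⅓*31² = -⅓*961 = -961/3 ≈ -320.33)
-45596/w - 21802/9144 = -45596/(-961/3) - 21802/9144 = -45596*(-3/961) - 21802*1/9144 = 136788/961 - 10901/4572 = 614918875/4393692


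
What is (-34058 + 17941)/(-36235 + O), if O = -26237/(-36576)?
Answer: 589495392/1325305123 ≈ 0.44480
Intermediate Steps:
O = 26237/36576 (O = -26237*(-1/36576) = 26237/36576 ≈ 0.71733)
(-34058 + 17941)/(-36235 + O) = (-34058 + 17941)/(-36235 + 26237/36576) = -16117/(-1325305123/36576) = -16117*(-36576/1325305123) = 589495392/1325305123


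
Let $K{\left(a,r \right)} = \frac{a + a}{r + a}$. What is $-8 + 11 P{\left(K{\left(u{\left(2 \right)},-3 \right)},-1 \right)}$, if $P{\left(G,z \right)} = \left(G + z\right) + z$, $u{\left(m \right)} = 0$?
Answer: $-30$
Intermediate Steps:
$K{\left(a,r \right)} = \frac{2 a}{a + r}$
$P{\left(G,z \right)} = G + 2 z$
$-8 + 11 P{\left(K{\left(u{\left(2 \right)},-3 \right)},-1 \right)} = -8 + 11 \left(2 \cdot 0 \frac{1}{0 - 3} + 2 \left(-1\right)\right) = -8 + 11 \left(2 \cdot 0 \frac{1}{-3} - 2\right) = -8 + 11 \left(2 \cdot 0 \left(- \frac{1}{3}\right) - 2\right) = -8 + 11 \left(0 - 2\right) = -8 + 11 \left(-2\right) = -8 - 22 = -30$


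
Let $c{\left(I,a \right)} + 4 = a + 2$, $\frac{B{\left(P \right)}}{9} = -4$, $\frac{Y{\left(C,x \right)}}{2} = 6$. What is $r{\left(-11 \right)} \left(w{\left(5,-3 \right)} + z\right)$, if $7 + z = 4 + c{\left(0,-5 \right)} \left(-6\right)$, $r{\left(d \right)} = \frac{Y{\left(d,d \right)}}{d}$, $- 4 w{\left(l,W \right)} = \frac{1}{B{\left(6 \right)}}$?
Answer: $- \frac{5617}{132} \approx -42.553$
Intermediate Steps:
$Y{\left(C,x \right)} = 12$ ($Y{\left(C,x \right)} = 2 \cdot 6 = 12$)
$B{\left(P \right)} = -36$ ($B{\left(P \right)} = 9 \left(-4\right) = -36$)
$c{\left(I,a \right)} = -2 + a$ ($c{\left(I,a \right)} = -4 + \left(a + 2\right) = -4 + \left(2 + a\right) = -2 + a$)
$w{\left(l,W \right)} = \frac{1}{144}$ ($w{\left(l,W \right)} = - \frac{1}{4 \left(-36\right)} = \left(- \frac{1}{4}\right) \left(- \frac{1}{36}\right) = \frac{1}{144}$)
$r{\left(d \right)} = \frac{12}{d}$
$z = 39$ ($z = -7 + \left(4 + \left(-2 - 5\right) \left(-6\right)\right) = -7 + \left(4 - -42\right) = -7 + \left(4 + 42\right) = -7 + 46 = 39$)
$r{\left(-11 \right)} \left(w{\left(5,-3 \right)} + z\right) = \frac{12}{-11} \left(\frac{1}{144} + 39\right) = 12 \left(- \frac{1}{11}\right) \frac{5617}{144} = \left(- \frac{12}{11}\right) \frac{5617}{144} = - \frac{5617}{132}$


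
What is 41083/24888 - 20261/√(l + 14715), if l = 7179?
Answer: 41083/24888 - 20261*√21894/21894 ≈ -135.28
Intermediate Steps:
41083/24888 - 20261/√(l + 14715) = 41083/24888 - 20261/√(7179 + 14715) = 41083*(1/24888) - 20261*√21894/21894 = 41083/24888 - 20261*√21894/21894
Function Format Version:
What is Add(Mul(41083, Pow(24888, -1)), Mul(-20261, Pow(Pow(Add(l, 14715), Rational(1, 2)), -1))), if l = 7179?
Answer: Add(Rational(41083, 24888), Mul(Rational(-20261, 21894), Pow(21894, Rational(1, 2)))) ≈ -135.28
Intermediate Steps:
Add(Mul(41083, Pow(24888, -1)), Mul(-20261, Pow(Pow(Add(l, 14715), Rational(1, 2)), -1))) = Add(Mul(41083, Pow(24888, -1)), Mul(-20261, Pow(Pow(Add(7179, 14715), Rational(1, 2)), -1))) = Add(Mul(41083, Rational(1, 24888)), Mul(-20261, Pow(Pow(21894, Rational(1, 2)), -1))) = Add(Rational(41083, 24888), Mul(-20261, Mul(Rational(1, 21894), Pow(21894, Rational(1, 2))))) = Add(Rational(41083, 24888), Mul(Rational(-20261, 21894), Pow(21894, Rational(1, 2))))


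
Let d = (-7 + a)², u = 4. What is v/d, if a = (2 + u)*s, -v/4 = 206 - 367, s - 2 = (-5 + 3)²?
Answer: 644/841 ≈ 0.76575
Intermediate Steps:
s = 6 (s = 2 + (-5 + 3)² = 2 + (-2)² = 2 + 4 = 6)
v = 644 (v = -4*(206 - 367) = -4*(-161) = 644)
a = 36 (a = (2 + 4)*6 = 6*6 = 36)
d = 841 (d = (-7 + 36)² = 29² = 841)
v/d = 644/841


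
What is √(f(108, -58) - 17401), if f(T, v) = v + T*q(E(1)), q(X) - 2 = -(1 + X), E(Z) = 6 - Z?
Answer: I*√17891 ≈ 133.76*I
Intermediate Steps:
q(X) = 1 - X (q(X) = 2 - (1 + X) = 2 + (-1 - X) = 1 - X)
f(T, v) = v - 4*T (f(T, v) = v + T*(1 - (6 - 1*1)) = v + T*(1 - (6 - 1)) = v + T*(1 - 1*5) = v + T*(1 - 5) = v + T*(-4) = v - 4*T)
√(f(108, -58) - 17401) = √((-58 - 4*108) - 17401) = √((-58 - 432) - 17401) = √(-490 - 17401) = √(-17891) = I*√17891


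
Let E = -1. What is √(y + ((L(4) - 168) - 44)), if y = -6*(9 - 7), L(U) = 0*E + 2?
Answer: I*√222 ≈ 14.9*I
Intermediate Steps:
L(U) = 2 (L(U) = 0*(-1) + 2 = 0 + 2 = 2)
y = -12 (y = -6*2 = -12)
√(y + ((L(4) - 168) - 44)) = √(-12 + ((2 - 168) - 44)) = √(-12 + (-166 - 44)) = √(-12 - 210) = √(-222) = I*√222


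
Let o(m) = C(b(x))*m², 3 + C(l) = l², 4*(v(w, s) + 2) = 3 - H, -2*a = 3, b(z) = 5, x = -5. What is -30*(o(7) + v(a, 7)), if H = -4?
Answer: -64665/2 ≈ -32333.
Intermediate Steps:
a = -3/2 (a = -½*3 = -3/2 ≈ -1.5000)
v(w, s) = -¼ (v(w, s) = -2 + (3 - 1*(-4))/4 = -2 + (3 + 4)/4 = -2 + (¼)*7 = -2 + 7/4 = -¼)
C(l) = -3 + l²
o(m) = 22*m² (o(m) = (-3 + 5²)*m² = (-3 + 25)*m² = 22*m²)
-30*(o(7) + v(a, 7)) = -30*(22*7² - ¼) = -30*(22*49 - ¼) = -30*(1078 - ¼) = -30*4311/4 = -64665/2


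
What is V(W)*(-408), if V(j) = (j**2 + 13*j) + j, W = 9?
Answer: -84456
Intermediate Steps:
V(j) = j**2 + 14*j
V(W)*(-408) = (9*(14 + 9))*(-408) = (9*23)*(-408) = 207*(-408) = -84456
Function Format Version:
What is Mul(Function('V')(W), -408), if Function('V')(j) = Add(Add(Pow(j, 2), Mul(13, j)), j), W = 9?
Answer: -84456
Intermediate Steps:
Function('V')(j) = Add(Pow(j, 2), Mul(14, j))
Mul(Function('V')(W), -408) = Mul(Mul(9, Add(14, 9)), -408) = Mul(Mul(9, 23), -408) = Mul(207, -408) = -84456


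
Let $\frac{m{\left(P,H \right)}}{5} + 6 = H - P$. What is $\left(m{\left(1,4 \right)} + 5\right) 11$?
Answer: $-110$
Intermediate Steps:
$m{\left(P,H \right)} = -30 - 5 P + 5 H$ ($m{\left(P,H \right)} = -30 + 5 \left(H - P\right) = -30 + \left(- 5 P + 5 H\right) = -30 - 5 P + 5 H$)
$\left(m{\left(1,4 \right)} + 5\right) 11 = \left(\left(-30 - 5 + 5 \cdot 4\right) + 5\right) 11 = \left(\left(-30 - 5 + 20\right) + 5\right) 11 = \left(-15 + 5\right) 11 = \left(-10\right) 11 = -110$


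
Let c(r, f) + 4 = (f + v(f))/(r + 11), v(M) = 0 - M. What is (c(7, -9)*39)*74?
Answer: -11544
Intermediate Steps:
v(M) = -M
c(r, f) = -4 (c(r, f) = -4 + (f - f)/(r + 11) = -4 + 0/(11 + r) = -4 + 0 = -4)
(c(7, -9)*39)*74 = -4*39*74 = -156*74 = -11544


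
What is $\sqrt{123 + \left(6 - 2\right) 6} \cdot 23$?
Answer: $161 \sqrt{3} \approx 278.86$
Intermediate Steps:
$\sqrt{123 + \left(6 - 2\right) 6} \cdot 23 = \sqrt{123 + 4 \cdot 6} \cdot 23 = \sqrt{123 + 24} \cdot 23 = \sqrt{147} \cdot 23 = 7 \sqrt{3} \cdot 23 = 161 \sqrt{3}$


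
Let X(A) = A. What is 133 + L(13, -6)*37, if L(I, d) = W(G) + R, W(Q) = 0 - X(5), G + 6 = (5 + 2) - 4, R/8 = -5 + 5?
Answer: -52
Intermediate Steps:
R = 0 (R = 8*(-5 + 5) = 8*0 = 0)
G = -3 (G = -6 + ((5 + 2) - 4) = -6 + (7 - 4) = -6 + 3 = -3)
W(Q) = -5 (W(Q) = 0 - 1*5 = 0 - 5 = -5)
L(I, d) = -5 (L(I, d) = -5 + 0 = -5)
133 + L(13, -6)*37 = 133 - 5*37 = 133 - 185 = -52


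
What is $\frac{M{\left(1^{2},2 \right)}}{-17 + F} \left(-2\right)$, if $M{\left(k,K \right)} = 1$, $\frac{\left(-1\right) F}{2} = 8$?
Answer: $\frac{2}{33} \approx 0.060606$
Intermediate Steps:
$F = -16$ ($F = \left(-2\right) 8 = -16$)
$\frac{M{\left(1^{2},2 \right)}}{-17 + F} \left(-2\right) = \frac{1}{-17 - 16} \cdot 1 \left(-2\right) = \frac{1}{-33} \cdot 1 \left(-2\right) = \left(- \frac{1}{33}\right) 1 \left(-2\right) = \left(- \frac{1}{33}\right) \left(-2\right) = \frac{2}{33}$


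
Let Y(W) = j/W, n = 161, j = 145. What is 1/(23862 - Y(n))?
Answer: 161/3841637 ≈ 4.1909e-5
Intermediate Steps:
Y(W) = 145/W
1/(23862 - Y(n)) = 1/(23862 - 145/161) = 1/(3841637/161) = 161/3841637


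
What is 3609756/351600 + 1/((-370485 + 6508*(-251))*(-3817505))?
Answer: 460259129034073669/44830484323144900 ≈ 10.267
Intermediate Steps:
3609756/351600 + 1/((-370485 + 6508*(-251))*(-3817505)) = 3609756*(1/351600) - 1/3817505/(-370485 - 1633508) = 300813/29300 - 1/3817505/(-2003993) = 300813/29300 - 1/2003993*(-1/3817505) = 300813/29300 + 1/7650253297465 = 460259129034073669/44830484323144900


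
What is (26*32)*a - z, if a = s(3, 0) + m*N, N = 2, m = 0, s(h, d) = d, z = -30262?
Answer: 30262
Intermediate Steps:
a = 0 (a = 0 + 0*2 = 0 + 0 = 0)
(26*32)*a - z = (26*32)*0 - 1*(-30262) = 832*0 + 30262 = 0 + 30262 = 30262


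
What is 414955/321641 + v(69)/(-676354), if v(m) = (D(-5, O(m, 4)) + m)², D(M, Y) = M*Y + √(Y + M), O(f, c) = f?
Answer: 3480472039/2939772661 ≈ 1.1839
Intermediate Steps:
D(M, Y) = √(M + Y) + M*Y (D(M, Y) = M*Y + √(M + Y) = √(M + Y) + M*Y)
v(m) = (√(-5 + m) - 4*m)² (v(m) = ((√(-5 + m) - 5*m) + m)² = (√(-5 + m) - 4*m)²)
414955/321641 + v(69)/(-676354) = 414955/321641 + (-√(-5 + 69) + 4*69)²/(-676354) = 414955*(1/321641) + (-√64 + 276)²*(-1/676354) = 11215/8693 + (-1*8 + 276)²*(-1/676354) = 11215/8693 + (-8 + 276)²*(-1/676354) = 11215/8693 + 268²*(-1/676354) = 11215/8693 + 71824*(-1/676354) = 11215/8693 - 35912/338177 = 3480472039/2939772661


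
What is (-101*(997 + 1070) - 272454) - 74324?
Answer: -555545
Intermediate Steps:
(-101*(997 + 1070) - 272454) - 74324 = (-101*2067 - 272454) - 74324 = (-208767 - 272454) - 74324 = -481221 - 74324 = -555545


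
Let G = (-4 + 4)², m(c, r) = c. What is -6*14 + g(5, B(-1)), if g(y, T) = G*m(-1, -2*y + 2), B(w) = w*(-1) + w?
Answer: -84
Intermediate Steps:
B(w) = 0 (B(w) = -w + w = 0)
G = 0 (G = 0² = 0)
g(y, T) = 0 (g(y, T) = 0*(-1) = 0)
-6*14 + g(5, B(-1)) = -6*14 + 0 = -84 + 0 = -84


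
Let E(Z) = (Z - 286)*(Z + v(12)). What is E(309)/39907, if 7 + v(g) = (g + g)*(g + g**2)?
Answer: 13294/5701 ≈ 2.3319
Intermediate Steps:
v(g) = -7 + 2*g*(g + g**2) (v(g) = -7 + (g + g)*(g + g**2) = -7 + (2*g)*(g + g**2) = -7 + 2*g*(g + g**2))
E(Z) = (-286 + Z)*(3737 + Z) (E(Z) = (Z - 286)*(Z + (-7 + 2*12**2 + 2*12**3)) = (-286 + Z)*(Z + (-7 + 2*144 + 2*1728)) = (-286 + Z)*(Z + (-7 + 288 + 3456)) = (-286 + Z)*(Z + 3737) = (-286 + Z)*(3737 + Z))
E(309)/39907 = (-1068782 + 309**2 + 3451*309)/39907 = (-1068782 + 95481 + 1066359)*(1/39907) = 93058*(1/39907) = 13294/5701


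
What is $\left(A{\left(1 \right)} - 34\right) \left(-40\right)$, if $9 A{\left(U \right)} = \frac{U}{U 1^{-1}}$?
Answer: $\frac{12200}{9} \approx 1355.6$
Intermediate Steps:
$A{\left(U \right)} = \frac{1}{9}$ ($A{\left(U \right)} = \frac{U \frac{1}{U 1^{-1}}}{9} = \frac{U \frac{1}{U 1}}{9} = \frac{U \frac{1}{U}}{9} = \frac{1}{9} \cdot 1 = \frac{1}{9}$)
$\left(A{\left(1 \right)} - 34\right) \left(-40\right) = \left(\frac{1}{9} - 34\right) \left(-40\right) = \left(- \frac{305}{9}\right) \left(-40\right) = \frac{12200}{9}$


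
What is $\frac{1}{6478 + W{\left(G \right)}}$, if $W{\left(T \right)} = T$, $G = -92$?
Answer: $\frac{1}{6386} \approx 0.00015659$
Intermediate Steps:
$\frac{1}{6478 + W{\left(G \right)}} = \frac{1}{6478 - 92} = \frac{1}{6386}$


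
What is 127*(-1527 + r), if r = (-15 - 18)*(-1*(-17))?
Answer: -265176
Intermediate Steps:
r = -561 (r = -33*17 = -561)
127*(-1527 + r) = 127*(-1527 - 561) = 127*(-2088) = -265176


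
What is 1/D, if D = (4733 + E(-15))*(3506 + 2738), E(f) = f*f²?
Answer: 1/8479352 ≈ 1.1793e-7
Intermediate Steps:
E(f) = f³
D = 8479352 (D = (4733 + (-15)³)*(3506 + 2738) = (4733 - 3375)*6244 = 1358*6244 = 8479352)
1/D = 1/8479352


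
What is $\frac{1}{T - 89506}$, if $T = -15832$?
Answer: $- \frac{1}{105338} \approx -9.4932 \cdot 10^{-6}$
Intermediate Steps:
$\frac{1}{T - 89506} = \frac{1}{-15832 - 89506} = \frac{1}{-105338} = - \frac{1}{105338}$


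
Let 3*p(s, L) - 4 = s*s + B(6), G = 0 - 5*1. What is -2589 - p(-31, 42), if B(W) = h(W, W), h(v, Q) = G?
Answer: -2909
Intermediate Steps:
G = -5 (G = 0 - 5 = -5)
h(v, Q) = -5
B(W) = -5
p(s, L) = -⅓ + s²/3 (p(s, L) = 4/3 + (s*s - 5)/3 = 4/3 + (s² - 5)/3 = 4/3 + (-5 + s²)/3 = 4/3 + (-5/3 + s²/3) = -⅓ + s²/3)
-2589 - p(-31, 42) = -2589 - (-⅓ + (⅓)*(-31)²) = -2589 - (-⅓ + (⅓)*961) = -2589 - (-⅓ + 961/3) = -2589 - 1*320 = -2589 - 320 = -2909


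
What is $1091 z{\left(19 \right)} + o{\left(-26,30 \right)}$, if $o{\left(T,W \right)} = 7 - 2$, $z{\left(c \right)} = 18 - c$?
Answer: $-1086$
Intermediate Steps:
$o{\left(T,W \right)} = 5$
$1091 z{\left(19 \right)} + o{\left(-26,30 \right)} = 1091 \left(18 - 19\right) + 5 = 1091 \left(-1\right) + 5 = -1091 + 5 = -1086$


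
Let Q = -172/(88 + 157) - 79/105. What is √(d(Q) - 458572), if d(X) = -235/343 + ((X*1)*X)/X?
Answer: 2*I*√61933303635/735 ≈ 677.18*I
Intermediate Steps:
Q = -1069/735 (Q = -172/245 - 79*1/105 = -172*1/245 - 79/105 = -172/245 - 79/105 = -1069/735 ≈ -1.4544)
d(X) = -235/343 + X (d(X) = -235*1/343 + (X*X)/X = -235/343 + X²/X = -235/343 + X)
√(d(Q) - 458572) = √((-235/343 - 1069/735) - 458572) = √(-11008/5145 - 458572) = √(-2359363948/5145) = 2*I*√61933303635/735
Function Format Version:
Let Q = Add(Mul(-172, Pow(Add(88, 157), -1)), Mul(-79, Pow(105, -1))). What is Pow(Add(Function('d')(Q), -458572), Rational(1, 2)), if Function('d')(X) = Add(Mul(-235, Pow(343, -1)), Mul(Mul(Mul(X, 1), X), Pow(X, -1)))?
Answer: Mul(Rational(2, 735), I, Pow(61933303635, Rational(1, 2))) ≈ Mul(677.18, I)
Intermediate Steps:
Q = Rational(-1069, 735) (Q = Add(Mul(-172, Pow(245, -1)), Mul(-79, Rational(1, 105))) = Add(Mul(-172, Rational(1, 245)), Rational(-79, 105)) = Add(Rational(-172, 245), Rational(-79, 105)) = Rational(-1069, 735) ≈ -1.4544)
Function('d')(X) = Add(Rational(-235, 343), X) (Function('d')(X) = Add(Mul(-235, Rational(1, 343)), Mul(Mul(X, X), Pow(X, -1))) = Add(Rational(-235, 343), Mul(Pow(X, 2), Pow(X, -1))) = Add(Rational(-235, 343), X))
Pow(Add(Function('d')(Q), -458572), Rational(1, 2)) = Pow(Add(Add(Rational(-235, 343), Rational(-1069, 735)), -458572), Rational(1, 2)) = Pow(Add(Rational(-11008, 5145), -458572), Rational(1, 2)) = Pow(Rational(-2359363948, 5145), Rational(1, 2)) = Mul(Rational(2, 735), I, Pow(61933303635, Rational(1, 2)))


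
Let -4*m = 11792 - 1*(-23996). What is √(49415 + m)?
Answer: 2*√10117 ≈ 201.17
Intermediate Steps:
m = -8947 (m = -(11792 - 1*(-23996))/4 = -(11792 + 23996)/4 = -¼*35788 = -8947)
√(49415 + m) = √(49415 - 8947) = √40468 = 2*√10117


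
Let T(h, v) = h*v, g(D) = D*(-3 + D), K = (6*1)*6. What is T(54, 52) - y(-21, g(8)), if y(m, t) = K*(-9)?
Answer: 3132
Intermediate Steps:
K = 36 (K = 6*6 = 36)
y(m, t) = -324 (y(m, t) = 36*(-9) = -324)
T(54, 52) - y(-21, g(8)) = 54*52 - 1*(-324) = 2808 + 324 = 3132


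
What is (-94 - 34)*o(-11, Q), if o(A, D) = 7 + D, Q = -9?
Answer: 256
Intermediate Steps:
(-94 - 34)*o(-11, Q) = (-94 - 34)*(7 - 9) = -128*(-2) = 256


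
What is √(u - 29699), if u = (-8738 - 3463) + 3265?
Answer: I*√38635 ≈ 196.56*I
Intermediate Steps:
u = -8936 (u = -12201 + 3265 = -8936)
√(u - 29699) = √(-8936 - 29699) = √(-38635) = I*√38635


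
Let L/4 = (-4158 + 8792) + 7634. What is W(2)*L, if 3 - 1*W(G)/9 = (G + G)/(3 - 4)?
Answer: 3091536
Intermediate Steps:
W(G) = 27 + 18*G (W(G) = 27 - 9*(G + G)/(3 - 4) = 27 - 9*2*G/(-1) = 27 - 9*2*G*(-1) = 27 - (-18)*G = 27 + 18*G)
L = 49072 (L = 4*((-4158 + 8792) + 7634) = 4*(4634 + 7634) = 4*12268 = 49072)
W(2)*L = (27 + 18*2)*49072 = (27 + 36)*49072 = 63*49072 = 3091536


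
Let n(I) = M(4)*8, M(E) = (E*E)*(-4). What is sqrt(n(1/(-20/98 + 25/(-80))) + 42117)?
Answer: sqrt(41605) ≈ 203.97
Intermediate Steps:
M(E) = -4*E**2 (M(E) = E**2*(-4) = -4*E**2)
n(I) = -512 (n(I) = -4*4**2*8 = -4*16*8 = -64*8 = -512)
sqrt(n(1/(-20/98 + 25/(-80))) + 42117) = sqrt(-512 + 42117) = sqrt(41605)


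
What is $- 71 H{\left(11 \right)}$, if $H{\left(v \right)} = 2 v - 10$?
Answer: $-852$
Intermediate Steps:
$H{\left(v \right)} = -10 + 2 v$
$- 71 H{\left(11 \right)} = - 71 \left(-10 + 2 \cdot 11\right) = - 71 \left(-10 + 22\right) = \left(-71\right) 12 = -852$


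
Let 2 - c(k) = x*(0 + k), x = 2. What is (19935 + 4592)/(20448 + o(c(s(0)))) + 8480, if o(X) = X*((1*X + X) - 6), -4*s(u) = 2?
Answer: 173423567/20448 ≈ 8481.2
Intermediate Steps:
s(u) = -½ (s(u) = -¼*2 = -½)
c(k) = 2 - 2*k (c(k) = 2 - 2*(0 + k) = 2 - 2*k)
o(X) = X*(-6 + 2*X) (o(X) = X*((X + X) - 6) = X*(2*X - 6) = X*(-6 + 2*X))
(19935 + 4592)/(20448 + o(c(s(0)))) + 8480 = (19935 + 4592)/(20448 + 2*(2 - 2*(-½))*(-3 + (2 - 2*(-½)))) + 8480 = 24527/(20448 + 2*(2 + 1)*(-3 + (2 + 1))) + 8480 = 24527/(20448 + 2*3*(-3 + 3)) + 8480 = 24527/(20448 + 2*3*0) + 8480 = 24527/(20448 + 0) + 8480 = 24527/20448 + 8480 = 173423567/20448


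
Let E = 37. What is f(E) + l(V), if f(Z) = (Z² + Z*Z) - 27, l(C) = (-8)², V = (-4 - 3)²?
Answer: 2775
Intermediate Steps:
V = 49 (V = (-7)² = 49)
l(C) = 64
f(Z) = -27 + 2*Z² (f(Z) = (Z² + Z²) - 27 = 2*Z² - 27 = -27 + 2*Z²)
f(E) + l(V) = (-27 + 2*37²) + 64 = (-27 + 2*1369) + 64 = (-27 + 2738) + 64 = 2711 + 64 = 2775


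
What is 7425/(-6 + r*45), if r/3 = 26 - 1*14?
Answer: 2475/538 ≈ 4.6004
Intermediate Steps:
r = 36 (r = 3*(26 - 1*14) = 3*(26 - 14) = 3*12 = 36)
7425/(-6 + r*45) = 7425/(-6 + 36*45) = 7425/(-6 + 1620) = 7425/1614 = 7425*(1/1614) = 2475/538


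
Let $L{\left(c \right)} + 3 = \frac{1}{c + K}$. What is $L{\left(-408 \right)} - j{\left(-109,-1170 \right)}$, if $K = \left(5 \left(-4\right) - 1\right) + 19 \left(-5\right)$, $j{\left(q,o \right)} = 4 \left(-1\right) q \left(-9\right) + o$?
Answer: $\frac{2667683}{524} \approx 5091.0$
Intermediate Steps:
$j{\left(q,o \right)} = o + 36 q$ ($j{\left(q,o \right)} = - 4 q \left(-9\right) + o = 36 q + o = o + 36 q$)
$K = -116$ ($K = \left(-20 - 1\right) - 95 = -21 - 95 = -116$)
$L{\left(c \right)} = -3 + \frac{1}{-116 + c}$ ($L{\left(c \right)} = -3 + \frac{1}{c - 116} = -3 + \frac{1}{-116 + c}$)
$L{\left(-408 \right)} - j{\left(-109,-1170 \right)} = \frac{349 - -1224}{-116 - 408} - \left(-1170 + 36 \left(-109\right)\right) = \frac{349 + 1224}{-524} - \left(-1170 - 3924\right) = \left(- \frac{1}{524}\right) 1573 - -5094 = - \frac{1573}{524} + 5094 = \frac{2667683}{524}$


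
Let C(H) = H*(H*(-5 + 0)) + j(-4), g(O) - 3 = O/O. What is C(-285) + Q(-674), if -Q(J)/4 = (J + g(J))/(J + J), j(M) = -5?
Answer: -136866480/337 ≈ -4.0613e+5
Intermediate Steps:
g(O) = 4 (g(O) = 3 + O/O = 3 + 1 = 4)
Q(J) = -2*(4 + J)/J (Q(J) = -4*(J + 4)/(J + J) = -4*(4 + J)/(2*J) = -4*(4 + J)*1/(2*J) = -2*(4 + J)/J)
C(H) = -5 - 5*H**2 (C(H) = H*(H*(-5 + 0)) - 5 = H*(H*(-5)) - 5 = H*(-5*H) - 5 = -5*H**2 - 5 = -5 - 5*H**2)
C(-285) + Q(-674) = (-5 - 5*(-285)**2) + (-2 - 8/(-674)) = (-5 - 5*81225) + (-2 - 8*(-1/674)) = (-5 - 406125) + (-2 + 4/337) = -406130 - 670/337 = -136866480/337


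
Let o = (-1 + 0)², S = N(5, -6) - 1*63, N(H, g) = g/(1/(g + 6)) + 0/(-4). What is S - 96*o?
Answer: -159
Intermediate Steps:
N(H, g) = g*(6 + g) (N(H, g) = g/(1/(6 + g)) + 0*(-¼) = g*(6 + g) + 0 = g*(6 + g))
S = -63 (S = -6*(6 - 6) - 1*63 = -6*0 - 63 = 0 - 63 = -63)
o = 1 (o = (-1)² = 1)
S - 96*o = -63 - 96*1 = -63 - 96 = -159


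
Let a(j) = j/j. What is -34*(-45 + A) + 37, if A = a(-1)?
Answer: 1533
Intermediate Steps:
a(j) = 1
A = 1
-34*(-45 + A) + 37 = -34*(-45 + 1) + 37 = -34*(-44) + 37 = 1496 + 37 = 1533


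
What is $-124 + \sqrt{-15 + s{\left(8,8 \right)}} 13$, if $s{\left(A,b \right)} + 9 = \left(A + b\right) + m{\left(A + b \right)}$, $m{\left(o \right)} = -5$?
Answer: $-124 + 13 i \sqrt{13} \approx -124.0 + 46.872 i$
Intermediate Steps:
$s{\left(A,b \right)} = -14 + A + b$ ($s{\left(A,b \right)} = -9 - \left(5 - A - b\right) = -9 + \left(-5 + A + b\right) = -14 + A + b$)
$-124 + \sqrt{-15 + s{\left(8,8 \right)}} 13 = -124 + \sqrt{-15 + \left(-14 + 8 + 8\right)} 13 = -124 + \sqrt{-15 + 2} \cdot 13 = -124 + \sqrt{-13} \cdot 13 = -124 + i \sqrt{13} \cdot 13 = -124 + 13 i \sqrt{13}$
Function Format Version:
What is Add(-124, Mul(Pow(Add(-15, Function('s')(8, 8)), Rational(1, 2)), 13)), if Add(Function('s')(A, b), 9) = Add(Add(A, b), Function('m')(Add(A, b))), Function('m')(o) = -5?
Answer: Add(-124, Mul(13, I, Pow(13, Rational(1, 2)))) ≈ Add(-124.00, Mul(46.872, I))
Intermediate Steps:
Function('s')(A, b) = Add(-14, A, b) (Function('s')(A, b) = Add(-9, Add(Add(A, b), -5)) = Add(-9, Add(-5, A, b)) = Add(-14, A, b))
Add(-124, Mul(Pow(Add(-15, Function('s')(8, 8)), Rational(1, 2)), 13)) = Add(-124, Mul(Pow(Add(-15, Add(-14, 8, 8)), Rational(1, 2)), 13)) = Add(-124, Mul(Pow(Add(-15, 2), Rational(1, 2)), 13)) = Add(-124, Mul(Pow(-13, Rational(1, 2)), 13)) = Add(-124, Mul(Mul(I, Pow(13, Rational(1, 2))), 13)) = Add(-124, Mul(13, I, Pow(13, Rational(1, 2))))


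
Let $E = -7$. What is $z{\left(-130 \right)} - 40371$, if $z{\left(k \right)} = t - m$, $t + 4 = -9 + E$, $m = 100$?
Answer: $-40491$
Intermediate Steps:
$t = -20$ ($t = -4 - 16 = -20$)
$z{\left(k \right)} = -120$ ($z{\left(k \right)} = -20 - 100 = -120$)
$z{\left(-130 \right)} - 40371 = -120 - 40371 = -40491$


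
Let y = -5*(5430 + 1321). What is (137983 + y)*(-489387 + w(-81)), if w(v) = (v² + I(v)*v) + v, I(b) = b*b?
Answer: -105723463344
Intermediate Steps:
I(b) = b²
w(v) = v + v² + v³ (w(v) = (v² + v²*v) + v = (v² + v³) + v = v + v² + v³)
y = -33755 (y = -5*6751 = -33755)
(137983 + y)*(-489387 + w(-81)) = (137983 - 33755)*(-489387 - 81*(1 - 81 + (-81)²)) = 104228*(-489387 - 81*(1 - 81 + 6561)) = 104228*(-489387 - 81*6481) = 104228*(-489387 - 524961) = 104228*(-1014348) = -105723463344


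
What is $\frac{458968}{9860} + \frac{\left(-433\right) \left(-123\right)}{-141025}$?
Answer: $\frac{3210041423}{69525325} \approx 46.171$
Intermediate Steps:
$\frac{458968}{9860} + \frac{\left(-433\right) \left(-123\right)}{-141025} = 458968 \cdot \frac{1}{9860} + 53259 \left(- \frac{1}{141025}\right) = \frac{114742}{2465} - \frac{53259}{141025} = \frac{3210041423}{69525325}$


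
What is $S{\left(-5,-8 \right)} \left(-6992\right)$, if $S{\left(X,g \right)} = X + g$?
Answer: $90896$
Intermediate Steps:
$S{\left(-5,-8 \right)} \left(-6992\right) = \left(-5 - 8\right) \left(-6992\right) = \left(-13\right) \left(-6992\right) = 90896$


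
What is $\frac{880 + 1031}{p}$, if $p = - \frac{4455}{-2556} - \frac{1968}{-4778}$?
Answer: $\frac{432189212}{487337} \approx 886.84$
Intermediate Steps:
$p = \frac{1462011}{678476}$ ($p = \left(-4455\right) \left(- \frac{1}{2556}\right) - - \frac{984}{2389} = \frac{495}{284} + \frac{984}{2389} = \frac{1462011}{678476} \approx 2.1548$)
$\frac{880 + 1031}{p} = \frac{880 + 1031}{\frac{1462011}{678476}} = 1911 \cdot \frac{678476}{1462011} = \frac{432189212}{487337}$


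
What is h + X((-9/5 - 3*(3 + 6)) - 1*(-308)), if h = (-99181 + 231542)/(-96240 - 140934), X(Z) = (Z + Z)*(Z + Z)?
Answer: 1848830634911/5929350 ≈ 3.1181e+5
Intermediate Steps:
X(Z) = 4*Z² (X(Z) = (2*Z)*(2*Z) = 4*Z²)
h = -132361/237174 (h = 132361/(-237174) = 132361*(-1/237174) = -132361/237174 ≈ -0.55808)
h + X((-9/5 - 3*(3 + 6)) - 1*(-308)) = -132361/237174 + 4*((-9/5 - 3*(3 + 6)) - 1*(-308))² = -132361/237174 + 4*((-9*⅕ - 3*9) + 308)² = -132361/237174 + 4*((-9/5 - 27) + 308)² = -132361/237174 + 4*(-144/5 + 308)² = -132361/237174 + 4*(1396/5)² = -132361/237174 + 4*(1948816/25) = -132361/237174 + 7795264/25 = 1848830634911/5929350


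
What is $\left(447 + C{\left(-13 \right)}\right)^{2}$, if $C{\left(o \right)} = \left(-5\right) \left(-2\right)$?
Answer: $208849$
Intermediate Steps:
$C{\left(o \right)} = 10$
$\left(447 + C{\left(-13 \right)}\right)^{2} = \left(447 + 10\right)^{2} = 457^{2} = 208849$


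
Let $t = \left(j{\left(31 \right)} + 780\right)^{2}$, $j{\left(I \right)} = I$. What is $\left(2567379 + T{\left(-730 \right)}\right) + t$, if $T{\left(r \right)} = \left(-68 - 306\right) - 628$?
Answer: $3224098$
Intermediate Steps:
$T{\left(r \right)} = -1002$ ($T{\left(r \right)} = -374 - 628 = -1002$)
$t = 657721$ ($t = \left(31 + 780\right)^{2} = 811^{2} = 657721$)
$\left(2567379 + T{\left(-730 \right)}\right) + t = \left(2567379 - 1002\right) + 657721 = 2566377 + 657721 = 3224098$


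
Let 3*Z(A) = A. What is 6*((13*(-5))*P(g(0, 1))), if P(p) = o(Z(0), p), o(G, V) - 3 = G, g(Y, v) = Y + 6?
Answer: -1170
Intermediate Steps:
g(Y, v) = 6 + Y
Z(A) = A/3
o(G, V) = 3 + G
P(p) = 3 (P(p) = 3 + (⅓)*0 = 3 + 0 = 3)
6*((13*(-5))*P(g(0, 1))) = 6*((13*(-5))*3) = 6*(-65*3) = 6*(-195) = -1170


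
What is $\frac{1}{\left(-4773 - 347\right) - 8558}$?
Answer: $- \frac{1}{13678} \approx -7.311 \cdot 10^{-5}$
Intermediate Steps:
$\frac{1}{\left(-4773 - 347\right) - 8558} = \frac{1}{-5120 - 8558} = \frac{1}{-13678} = - \frac{1}{13678}$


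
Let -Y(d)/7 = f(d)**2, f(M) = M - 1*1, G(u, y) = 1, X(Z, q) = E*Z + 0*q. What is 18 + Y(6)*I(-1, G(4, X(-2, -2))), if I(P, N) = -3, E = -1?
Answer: 543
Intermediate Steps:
X(Z, q) = -Z (X(Z, q) = -Z + 0*q = -Z + 0 = -Z)
f(M) = -1 + M (f(M) = M - 1 = -1 + M)
Y(d) = -7*(-1 + d)**2
18 + Y(6)*I(-1, G(4, X(-2, -2))) = 18 - 7*(-1 + 6)**2*(-3) = 18 - 7*5**2*(-3) = 18 - 7*25*(-3) = 18 - 175*(-3) = 18 + 525 = 543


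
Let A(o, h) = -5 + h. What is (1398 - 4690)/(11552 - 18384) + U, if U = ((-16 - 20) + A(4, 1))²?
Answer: 2733623/1708 ≈ 1600.5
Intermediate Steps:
U = 1600 (U = ((-16 - 20) + (-5 + 1))² = (-36 - 4)² = (-40)² = 1600)
(1398 - 4690)/(11552 - 18384) + U = (1398 - 4690)/(11552 - 18384) + 1600 = -3292/(-6832) + 1600 = -3292*(-1/6832) + 1600 = 823/1708 + 1600 = 2733623/1708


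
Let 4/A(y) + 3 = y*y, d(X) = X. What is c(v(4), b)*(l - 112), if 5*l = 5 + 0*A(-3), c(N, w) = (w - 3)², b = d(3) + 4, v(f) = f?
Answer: -1776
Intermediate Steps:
A(y) = 4/(-3 + y²) (A(y) = 4/(-3 + y*y) = 4/(-3 + y²))
b = 7 (b = 3 + 4 = 7)
c(N, w) = (-3 + w)²
l = 1 (l = (5 + 0*(4/(-3 + (-3)²)))/5 = (5 + 0*(4/(-3 + 9)))/5 = (5 + 0*(4/6))/5 = (5 + 0*(4*(⅙)))/5 = (5 + 0*(⅔))/5 = (5 + 0)/5 = (⅕)*5 = 1)
c(v(4), b)*(l - 112) = (-3 + 7)²*(1 - 112) = 4²*(-111) = 16*(-111) = -1776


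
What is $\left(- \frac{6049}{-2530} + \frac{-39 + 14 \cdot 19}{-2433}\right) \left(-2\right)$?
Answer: $- \frac{614909}{133815} \approx -4.5952$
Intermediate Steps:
$\left(- \frac{6049}{-2530} + \frac{-39 + 14 \cdot 19}{-2433}\right) \left(-2\right) = \left(\left(-6049\right) \left(- \frac{1}{2530}\right) + \left(-39 + 266\right) \left(- \frac{1}{2433}\right)\right) \left(-2\right) = \left(\frac{263}{110} + 227 \left(- \frac{1}{2433}\right)\right) \left(-2\right) = \left(\frac{263}{110} - \frac{227}{2433}\right) \left(-2\right) = \frac{614909}{267630} \left(-2\right) = - \frac{614909}{133815}$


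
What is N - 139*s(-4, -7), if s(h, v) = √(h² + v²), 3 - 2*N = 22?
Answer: -19/2 - 139*√65 ≈ -1130.2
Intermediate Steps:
N = -19/2 (N = 3/2 - ½*22 = 3/2 - 11 = -19/2 ≈ -9.5000)
N - 139*s(-4, -7) = -19/2 - 139*√((-4)² + (-7)²) = -19/2 - 139*√(16 + 49) = -19/2 - 139*√65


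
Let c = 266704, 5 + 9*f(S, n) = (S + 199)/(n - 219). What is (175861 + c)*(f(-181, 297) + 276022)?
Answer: 14292420703280/117 ≈ 1.2216e+11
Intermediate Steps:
f(S, n) = -5/9 + (199 + S)/(9*(-219 + n)) (f(S, n) = -5/9 + ((S + 199)/(n - 219))/9 = -5/9 + ((199 + S)/(-219 + n))/9 = -5/9 + (199 + S)/(9*(-219 + n)))
(175861 + c)*(f(-181, 297) + 276022) = (175861 + 266704)*((1294 - 181 - 5*297)/(9*(-219 + 297)) + 276022) = 442565*((1/9)*(1294 - 181 - 1485)/78 + 276022) = 442565*((1/9)*(1/78)*(-372) + 276022) = 442565*(-62/117 + 276022) = 442565*(32294512/117) = 14292420703280/117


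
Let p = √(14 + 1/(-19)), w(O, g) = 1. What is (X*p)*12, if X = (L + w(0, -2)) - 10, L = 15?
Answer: 72*√5035/19 ≈ 268.89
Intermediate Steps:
p = √5035/19 (p = √(14 - 1/19) = √(265/19) = √5035/19 ≈ 3.7346)
X = 6 (X = (15 + 1) - 10 = 16 - 10 = 6)
(X*p)*12 = (6*(√5035/19))*12 = (6*√5035/19)*12 = 72*√5035/19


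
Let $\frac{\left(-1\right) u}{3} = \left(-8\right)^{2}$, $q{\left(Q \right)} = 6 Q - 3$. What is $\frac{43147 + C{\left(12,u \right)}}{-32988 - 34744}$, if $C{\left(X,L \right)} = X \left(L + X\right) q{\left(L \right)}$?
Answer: $- \frac{2537947}{67732} \approx -37.47$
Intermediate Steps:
$q{\left(Q \right)} = -3 + 6 Q$
$u = -192$ ($u = - 3 \left(-8\right)^{2} = \left(-3\right) 64 = -192$)
$C{\left(X,L \right)} = X \left(-3 + 6 L\right) \left(L + X\right)$ ($C{\left(X,L \right)} = X \left(L + X\right) \left(-3 + 6 L\right) = X \left(-3 + 6 L\right) \left(L + X\right)$)
$\frac{43147 + C{\left(12,u \right)}}{-32988 - 34744} = \frac{43147 + 3 \cdot 12 \left(-1 + 2 \left(-192\right)\right) \left(-192 + 12\right)}{-32988 - 34744} = \frac{43147 + 3 \cdot 12 \left(-1 - 384\right) \left(-180\right)}{-67732} = \left(43147 + 3 \cdot 12 \left(-385\right) \left(-180\right)\right) \left(- \frac{1}{67732}\right) = \left(43147 + 2494800\right) \left(- \frac{1}{67732}\right) = 2537947 \left(- \frac{1}{67732}\right) = - \frac{2537947}{67732}$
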